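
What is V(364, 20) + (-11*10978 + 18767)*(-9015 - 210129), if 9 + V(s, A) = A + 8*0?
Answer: 22350715715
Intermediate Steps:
V(s, A) = -9 + A (V(s, A) = -9 + (A + 8*0) = -9 + (A + 0) = -9 + A)
V(364, 20) + (-11*10978 + 18767)*(-9015 - 210129) = (-9 + 20) + (-11*10978 + 18767)*(-9015 - 210129) = 11 + (-120758 + 18767)*(-219144) = 11 - 101991*(-219144) = 11 + 22350715704 = 22350715715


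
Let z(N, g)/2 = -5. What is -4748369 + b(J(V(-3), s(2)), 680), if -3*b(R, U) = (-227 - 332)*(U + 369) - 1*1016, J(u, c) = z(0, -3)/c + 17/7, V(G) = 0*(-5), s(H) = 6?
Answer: -13657700/3 ≈ -4.5526e+6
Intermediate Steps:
z(N, g) = -10 (z(N, g) = 2*(-5) = -10)
V(G) = 0
J(u, c) = 17/7 - 10/c (J(u, c) = -10/c + 17/7 = 17/7 - 10/c)
b(R, U) = 207287/3 + 559*U/3 (b(R, U) = -((-227 - 332)*(U + 369) - 1*1016)/3 = -(-559*(369 + U) - 1016)/3 = -((-206271 - 559*U) - 1016)/3 = -(-207287 - 559*U)/3 = 207287/3 + 559*U/3)
-4748369 + b(J(V(-3), s(2)), 680) = -4748369 + (207287/3 + (559/3)*680) = -4748369 + (207287/3 + 380120/3) = -4748369 + 587407/3 = -13657700/3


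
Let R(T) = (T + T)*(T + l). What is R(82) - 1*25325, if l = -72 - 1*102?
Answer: -40413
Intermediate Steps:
l = -174 (l = -72 - 102 = -174)
R(T) = 2*T*(-174 + T) (R(T) = (T + T)*(T - 174) = (2*T)*(-174 + T) = 2*T*(-174 + T))
R(82) - 1*25325 = 2*82*(-174 + 82) - 1*25325 = 2*82*(-92) - 25325 = -15088 - 25325 = -40413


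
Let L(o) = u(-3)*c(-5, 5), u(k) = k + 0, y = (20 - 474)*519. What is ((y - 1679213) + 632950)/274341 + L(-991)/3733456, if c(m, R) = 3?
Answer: -4785878647453/1024240052496 ≈ -4.6726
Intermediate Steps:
y = -235626 (y = -454*519 = -235626)
u(k) = k
L(o) = -9 (L(o) = -3*3 = -9)
((y - 1679213) + 632950)/274341 + L(-991)/3733456 = ((-235626 - 1679213) + 632950)/274341 - 9/3733456 = (-1914839 + 632950)*(1/274341) - 9*1/3733456 = -1281889*1/274341 - 9/3733456 = -1281889/274341 - 9/3733456 = -4785878647453/1024240052496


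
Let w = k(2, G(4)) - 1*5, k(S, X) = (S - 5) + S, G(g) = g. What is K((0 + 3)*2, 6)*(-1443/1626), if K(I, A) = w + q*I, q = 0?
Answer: 1443/271 ≈ 5.3247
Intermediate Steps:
k(S, X) = -5 + 2*S (k(S, X) = (-5 + S) + S = -5 + 2*S)
w = -6 (w = (-5 + 2*2) - 1*5 = (-5 + 4) - 5 = -1 - 5 = -6)
K(I, A) = -6 (K(I, A) = -6 + 0*I = -6 + 0 = -6)
K((0 + 3)*2, 6)*(-1443/1626) = -(-8658)/1626 = -6*(-481/542) = 1443/271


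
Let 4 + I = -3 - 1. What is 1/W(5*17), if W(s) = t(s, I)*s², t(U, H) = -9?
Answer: -1/65025 ≈ -1.5379e-5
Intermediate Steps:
I = -8 (I = -4 + (-3 - 1) = -4 - 4 = -8)
W(s) = -9*s²
1/W(5*17) = 1/(-9*(5*17)²) = 1/(-9*85²) = 1/(-9*7225) = 1/(-65025) = -1/65025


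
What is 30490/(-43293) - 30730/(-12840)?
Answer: 31296743/18529404 ≈ 1.6890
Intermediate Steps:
30490/(-43293) - 30730/(-12840) = 30490*(-1/43293) - 30730*(-1/12840) = -30490/43293 + 3073/1284 = 31296743/18529404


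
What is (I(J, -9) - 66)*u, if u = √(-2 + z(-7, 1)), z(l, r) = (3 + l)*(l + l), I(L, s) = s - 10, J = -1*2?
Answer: -255*√6 ≈ -624.62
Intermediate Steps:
J = -2
I(L, s) = -10 + s
z(l, r) = 2*l*(3 + l) (z(l, r) = (3 + l)*(2*l) = 2*l*(3 + l))
u = 3*√6 (u = √(-2 + 2*(-7)*(3 - 7)) = √(-2 + 2*(-7)*(-4)) = √(-2 + 56) = √54 = 3*√6 ≈ 7.3485)
(I(J, -9) - 66)*u = ((-10 - 9) - 66)*(3*√6) = (-19 - 66)*(3*√6) = -255*√6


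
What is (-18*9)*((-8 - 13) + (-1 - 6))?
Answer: 4536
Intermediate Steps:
(-18*9)*((-8 - 13) + (-1 - 6)) = -162*(-21 - 7) = -162*(-28) = 4536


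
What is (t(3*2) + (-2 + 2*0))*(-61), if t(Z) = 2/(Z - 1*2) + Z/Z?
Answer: 61/2 ≈ 30.500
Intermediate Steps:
t(Z) = 1 + 2/(-2 + Z) (t(Z) = 2/(Z - 2) + 1 = 2/(-2 + Z) + 1 = 1 + 2/(-2 + Z))
(t(3*2) + (-2 + 2*0))*(-61) = ((3*2)/(-2 + 3*2) + (-2 + 2*0))*(-61) = (6/(-2 + 6) + (-2 + 0))*(-61) = (6/4 - 2)*(-61) = (6*(¼) - 2)*(-61) = (3/2 - 2)*(-61) = -½*(-61) = 61/2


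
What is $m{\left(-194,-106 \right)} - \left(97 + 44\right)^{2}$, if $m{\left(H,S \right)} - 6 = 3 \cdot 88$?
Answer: $-19611$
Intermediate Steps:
$m{\left(H,S \right)} = 270$ ($m{\left(H,S \right)} = 6 + 3 \cdot 88 = 6 + 264 = 270$)
$m{\left(-194,-106 \right)} - \left(97 + 44\right)^{2} = 270 - \left(97 + 44\right)^{2} = 270 - 141^{2} = 270 - 19881 = -19611$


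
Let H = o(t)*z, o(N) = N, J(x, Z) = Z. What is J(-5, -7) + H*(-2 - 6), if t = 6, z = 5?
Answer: -247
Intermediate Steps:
H = 30 (H = 6*5 = 30)
J(-5, -7) + H*(-2 - 6) = -7 + 30*(-2 - 6) = -7 + 30*(-8) = -7 - 240 = -247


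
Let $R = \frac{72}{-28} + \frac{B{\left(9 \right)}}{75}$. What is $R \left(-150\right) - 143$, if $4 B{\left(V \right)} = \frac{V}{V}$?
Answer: $\frac{3391}{14} \approx 242.21$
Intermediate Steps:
$B{\left(V \right)} = \frac{1}{4}$ ($B{\left(V \right)} = \frac{V \frac{1}{V}}{4} = \frac{1}{4} \cdot 1 = \frac{1}{4}$)
$R = - \frac{5393}{2100}$ ($R = \frac{72}{-28} + \frac{1}{4 \cdot 75} = 72 \left(- \frac{1}{28}\right) + \frac{1}{4} \cdot \frac{1}{75} = - \frac{18}{7} + \frac{1}{300} = - \frac{5393}{2100} \approx -2.5681$)
$R \left(-150\right) - 143 = \left(- \frac{5393}{2100}\right) \left(-150\right) - 143 = \frac{5393}{14} - 143 = \frac{3391}{14}$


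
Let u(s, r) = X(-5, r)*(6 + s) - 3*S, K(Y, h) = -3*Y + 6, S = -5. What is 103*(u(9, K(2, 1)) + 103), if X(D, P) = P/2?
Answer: 12154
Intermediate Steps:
X(D, P) = P/2 (X(D, P) = P*(½) = P/2)
K(Y, h) = 6 - 3*Y
u(s, r) = 15 + r*(6 + s)/2 (u(s, r) = (r/2)*(6 + s) - 3*(-5) = r*(6 + s)/2 + 15 = 15 + r*(6 + s)/2)
103*(u(9, K(2, 1)) + 103) = 103*((15 + 3*(6 - 3*2) + (½)*(6 - 3*2)*9) + 103) = 103*((15 + 3*(6 - 6) + (½)*(6 - 6)*9) + 103) = 103*((15 + 3*0 + (½)*0*9) + 103) = 103*((15 + 0 + 0) + 103) = 103*(15 + 103) = 103*118 = 12154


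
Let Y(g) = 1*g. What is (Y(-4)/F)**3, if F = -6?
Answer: 8/27 ≈ 0.29630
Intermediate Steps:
Y(g) = g
(Y(-4)/F)**3 = (-4/(-6))**3 = (-4*(-1/6))**3 = (2/3)**3 = 8/27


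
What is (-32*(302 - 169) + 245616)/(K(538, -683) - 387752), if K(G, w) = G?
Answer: -120680/193607 ≈ -0.62332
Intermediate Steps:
(-32*(302 - 169) + 245616)/(K(538, -683) - 387752) = (-32*(302 - 169) + 245616)/(538 - 387752) = (-32*133 + 245616)/(-387214) = (-4256 + 245616)*(-1/387214) = 241360*(-1/387214) = -120680/193607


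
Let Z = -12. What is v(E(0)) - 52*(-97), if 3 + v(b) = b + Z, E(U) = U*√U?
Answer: 5029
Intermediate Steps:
E(U) = U^(3/2)
v(b) = -15 + b (v(b) = -3 + (b - 12) = -3 + (-12 + b) = -15 + b)
v(E(0)) - 52*(-97) = (-15 + 0^(3/2)) - 52*(-97) = (-15 + 0) + 5044 = -15 + 5044 = 5029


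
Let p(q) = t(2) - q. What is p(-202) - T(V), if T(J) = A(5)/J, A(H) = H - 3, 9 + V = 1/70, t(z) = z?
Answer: 128456/629 ≈ 204.22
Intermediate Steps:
V = -629/70 (V = -9 + 1/70 = -629/70 ≈ -8.9857)
A(H) = -3 + H
p(q) = 2 - q
T(J) = 2/J (T(J) = (-3 + 5)/J = 2/J)
p(-202) - T(V) = (2 - 1*(-202)) - 2/(-629/70) = (2 + 202) - 2*(-70)/629 = 204 - 1*(-140/629) = 204 + 140/629 = 128456/629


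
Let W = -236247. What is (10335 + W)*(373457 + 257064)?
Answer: -142442260152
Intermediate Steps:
(10335 + W)*(373457 + 257064) = (10335 - 236247)*(373457 + 257064) = -225912*630521 = -142442260152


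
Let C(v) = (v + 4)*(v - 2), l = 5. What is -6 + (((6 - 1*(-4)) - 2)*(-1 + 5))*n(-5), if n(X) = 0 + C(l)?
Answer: 858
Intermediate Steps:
C(v) = (-2 + v)*(4 + v) (C(v) = (4 + v)*(-2 + v) = (-2 + v)*(4 + v))
n(X) = 27 (n(X) = 0 + (-8 + 5**2 + 2*5) = 0 + (-8 + 25 + 10) = 0 + 27 = 27)
-6 + (((6 - 1*(-4)) - 2)*(-1 + 5))*n(-5) = -6 + (((6 - 1*(-4)) - 2)*(-1 + 5))*27 = -6 + (((6 + 4) - 2)*4)*27 = -6 + ((10 - 2)*4)*27 = -6 + (8*4)*27 = -6 + 32*27 = -6 + 864 = 858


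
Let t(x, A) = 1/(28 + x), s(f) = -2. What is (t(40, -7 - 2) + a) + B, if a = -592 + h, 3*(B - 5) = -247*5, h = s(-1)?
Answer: -204133/204 ≈ -1000.7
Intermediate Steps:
h = -2
B = -1220/3 (B = 5 + (-247*5)/3 = 5 + (⅓)*(-1235) = 5 - 1235/3 = -1220/3 ≈ -406.67)
a = -594 (a = -592 - 2 = -594)
(t(40, -7 - 2) + a) + B = (1/(28 + 40) - 594) - 1220/3 = (1/68 - 594) - 1220/3 = -40391/68 - 1220/3 = -204133/204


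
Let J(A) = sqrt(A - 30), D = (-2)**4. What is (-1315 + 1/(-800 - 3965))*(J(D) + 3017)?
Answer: -18904449592/4765 - 6265976*I*sqrt(14)/4765 ≈ -3.9674e+6 - 4920.3*I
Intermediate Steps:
D = 16
J(A) = sqrt(-30 + A)
(-1315 + 1/(-800 - 3965))*(J(D) + 3017) = (-1315 + 1/(-800 - 3965))*(sqrt(-30 + 16) + 3017) = (-1315 + 1/(-4765))*(sqrt(-14) + 3017) = (-1315 - 1/4765)*(I*sqrt(14) + 3017) = -6265976*(3017 + I*sqrt(14))/4765 = -18904449592/4765 - 6265976*I*sqrt(14)/4765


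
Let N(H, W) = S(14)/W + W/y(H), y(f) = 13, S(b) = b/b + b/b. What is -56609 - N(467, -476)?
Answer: -175034945/3094 ≈ -56572.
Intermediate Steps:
S(b) = 2 (S(b) = 1 + 1 = 2)
N(H, W) = 2/W + W/13
-56609 - N(467, -476) = -56609 - (2/(-476) + (1/13)*(-476)) = -56609 - (2*(-1/476) - 476/13) = -56609 - (-1/238 - 476/13) = -56609 - 1*(-113301/3094) = -56609 + 113301/3094 = -175034945/3094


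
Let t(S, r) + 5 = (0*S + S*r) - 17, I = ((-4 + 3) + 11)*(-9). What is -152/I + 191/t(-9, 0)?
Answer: -6923/990 ≈ -6.9929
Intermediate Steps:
I = -90 (I = (-1 + 11)*(-9) = 10*(-9) = -90)
t(S, r) = -22 + S*r (t(S, r) = -5 + ((0*S + S*r) - 17) = -5 + ((0 + S*r) - 17) = -5 + (S*r - 17) = -5 + (-17 + S*r) = -22 + S*r)
-152/I + 191/t(-9, 0) = -152/(-90) + 191/(-22 - 9*0) = -152*(-1/90) + 191/(-22 + 0) = 76/45 + 191/(-22) = 76/45 + 191*(-1/22) = 76/45 - 191/22 = -6923/990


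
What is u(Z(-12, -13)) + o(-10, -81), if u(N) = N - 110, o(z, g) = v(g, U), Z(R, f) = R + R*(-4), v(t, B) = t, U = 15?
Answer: -155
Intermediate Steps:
Z(R, f) = -3*R (Z(R, f) = R - 4*R = -3*R)
o(z, g) = g
u(N) = -110 + N
u(Z(-12, -13)) + o(-10, -81) = (-110 - 3*(-12)) - 81 = (-110 + 36) - 81 = -74 - 81 = -155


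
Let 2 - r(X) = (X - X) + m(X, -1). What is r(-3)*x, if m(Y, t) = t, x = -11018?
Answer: -33054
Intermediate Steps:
r(X) = 3 (r(X) = 2 - ((X - X) - 1) = 2 - (0 - 1) = 2 - 1*(-1) = 2 + 1 = 3)
r(-3)*x = 3*(-11018) = -33054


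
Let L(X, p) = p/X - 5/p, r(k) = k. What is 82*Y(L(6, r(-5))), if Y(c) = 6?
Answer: 492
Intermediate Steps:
L(X, p) = -5/p + p/X
82*Y(L(6, r(-5))) = 82*6 = 492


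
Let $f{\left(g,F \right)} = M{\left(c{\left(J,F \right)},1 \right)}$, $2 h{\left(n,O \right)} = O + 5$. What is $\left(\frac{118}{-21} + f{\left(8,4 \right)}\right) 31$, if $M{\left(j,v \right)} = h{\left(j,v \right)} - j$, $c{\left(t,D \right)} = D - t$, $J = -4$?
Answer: $- \frac{6913}{21} \approx -329.19$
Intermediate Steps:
$h{\left(n,O \right)} = \frac{5}{2} + \frac{O}{2}$ ($h{\left(n,O \right)} = \frac{O + 5}{2} = \frac{5 + O}{2} = \frac{5}{2} + \frac{O}{2}$)
$M{\left(j,v \right)} = \frac{5}{2} + \frac{v}{2} - j$ ($M{\left(j,v \right)} = \left(\frac{5}{2} + \frac{v}{2}\right) - j = \frac{5}{2} + \frac{v}{2} - j$)
$f{\left(g,F \right)} = -1 - F$ ($f{\left(g,F \right)} = \frac{5}{2} + \frac{1}{2} \cdot 1 - \left(F - -4\right) = \frac{5}{2} + \frac{1}{2} - \left(F + 4\right) = \frac{5}{2} + \frac{1}{2} - \left(4 + F\right) = -1 - F$)
$\left(\frac{118}{-21} + f{\left(8,4 \right)}\right) 31 = \left(\frac{118}{-21} - 5\right) 31 = \left(118 \left(- \frac{1}{21}\right) - 5\right) 31 = \left(- \frac{118}{21} - 5\right) 31 = \left(- \frac{223}{21}\right) 31 = - \frac{6913}{21}$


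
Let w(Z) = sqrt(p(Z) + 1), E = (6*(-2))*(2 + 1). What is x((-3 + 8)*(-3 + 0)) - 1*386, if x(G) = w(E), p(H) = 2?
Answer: -386 + sqrt(3) ≈ -384.27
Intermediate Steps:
E = -36 (E = -12*3 = -36)
w(Z) = sqrt(3) (w(Z) = sqrt(2 + 1) = sqrt(3))
x(G) = sqrt(3)
x((-3 + 8)*(-3 + 0)) - 1*386 = sqrt(3) - 1*386 = sqrt(3) - 386 = -386 + sqrt(3)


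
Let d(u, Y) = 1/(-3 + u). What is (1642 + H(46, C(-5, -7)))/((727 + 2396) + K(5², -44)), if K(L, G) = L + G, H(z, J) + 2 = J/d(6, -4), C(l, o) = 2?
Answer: 823/1552 ≈ 0.53028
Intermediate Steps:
H(z, J) = -2 + 3*J (H(z, J) = -2 + J/(1/(-3 + 6)) = -2 + J/(1/3) = -2 + J/(⅓) = -2 + J*3 = -2 + 3*J)
K(L, G) = G + L
(1642 + H(46, C(-5, -7)))/((727 + 2396) + K(5², -44)) = (1642 + (-2 + 3*2))/((727 + 2396) + (-44 + 5²)) = (1642 + (-2 + 6))/(3123 + (-44 + 25)) = (1642 + 4)/(3123 - 19) = 1646/3104 = 1646*(1/3104) = 823/1552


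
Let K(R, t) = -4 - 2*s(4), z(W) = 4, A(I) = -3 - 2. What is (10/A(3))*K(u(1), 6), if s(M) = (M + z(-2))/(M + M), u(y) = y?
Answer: 12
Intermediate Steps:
A(I) = -5
s(M) = (4 + M)/(2*M) (s(M) = (M + 4)/(M + M) = (4 + M)/((2*M)) = (4 + M)*(1/(2*M)) = (4 + M)/(2*M))
K(R, t) = -6 (K(R, t) = -4 - (4 + 4)/4 = -4 - 8/4 = -4 - 2*1 = -4 - 2 = -6)
(10/A(3))*K(u(1), 6) = (10/(-5))*(-6) = -⅕*10*(-6) = -2*(-6) = 12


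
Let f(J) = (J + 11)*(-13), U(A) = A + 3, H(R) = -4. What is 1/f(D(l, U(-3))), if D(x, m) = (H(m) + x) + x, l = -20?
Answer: 1/429 ≈ 0.0023310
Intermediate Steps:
U(A) = 3 + A
D(x, m) = -4 + 2*x (D(x, m) = (-4 + x) + x = -4 + 2*x)
f(J) = -143 - 13*J (f(J) = (11 + J)*(-13) = -143 - 13*J)
1/f(D(l, U(-3))) = 1/(-143 - 13*(-4 + 2*(-20))) = 1/(-143 - 13*(-4 - 40)) = 1/(-143 - 13*(-44)) = 1/(-143 + 572) = 1/429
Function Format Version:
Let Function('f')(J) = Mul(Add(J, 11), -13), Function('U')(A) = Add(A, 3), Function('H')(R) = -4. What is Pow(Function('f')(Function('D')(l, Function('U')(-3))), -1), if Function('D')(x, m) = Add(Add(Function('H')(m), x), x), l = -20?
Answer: Rational(1, 429) ≈ 0.0023310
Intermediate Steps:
Function('U')(A) = Add(3, A)
Function('D')(x, m) = Add(-4, Mul(2, x)) (Function('D')(x, m) = Add(Add(-4, x), x) = Add(-4, Mul(2, x)))
Function('f')(J) = Add(-143, Mul(-13, J)) (Function('f')(J) = Mul(Add(11, J), -13) = Add(-143, Mul(-13, J)))
Pow(Function('f')(Function('D')(l, Function('U')(-3))), -1) = Pow(Add(-143, Mul(-13, Add(-4, Mul(2, -20)))), -1) = Pow(Add(-143, Mul(-13, Add(-4, -40))), -1) = Pow(Add(-143, Mul(-13, -44)), -1) = Pow(Add(-143, 572), -1) = Pow(429, -1) = Rational(1, 429)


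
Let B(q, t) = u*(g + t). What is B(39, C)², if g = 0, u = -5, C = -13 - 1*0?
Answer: 4225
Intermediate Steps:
C = -13 (C = -13 + 0 = -13)
B(q, t) = -5*t (B(q, t) = -5*(0 + t) = -5*t)
B(39, C)² = (-5*(-13))² = 65² = 4225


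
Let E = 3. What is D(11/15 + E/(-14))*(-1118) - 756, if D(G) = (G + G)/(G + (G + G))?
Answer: -4504/3 ≈ -1501.3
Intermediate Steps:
D(G) = ⅔ (D(G) = (2*G)/(G + 2*G) = (2*G)/((3*G)) = (2*G)*(1/(3*G)) = ⅔)
D(11/15 + E/(-14))*(-1118) - 756 = (⅔)*(-1118) - 756 = -2236/3 - 756 = -4504/3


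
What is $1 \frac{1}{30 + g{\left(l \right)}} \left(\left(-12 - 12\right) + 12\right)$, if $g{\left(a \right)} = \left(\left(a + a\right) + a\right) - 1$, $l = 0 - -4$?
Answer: $- \frac{12}{41} \approx -0.29268$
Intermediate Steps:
$l = 4$ ($l = 0 + 4 = 4$)
$g{\left(a \right)} = -1 + 3 a$ ($g{\left(a \right)} = \left(2 a + a\right) - 1 = 3 a - 1 = -1 + 3 a$)
$1 \frac{1}{30 + g{\left(l \right)}} \left(\left(-12 - 12\right) + 12\right) = 1 \frac{1}{30 + \left(-1 + 3 \cdot 4\right)} \left(\left(-12 - 12\right) + 12\right) = 1 \frac{1}{30 + \left(-1 + 12\right)} \left(-24 + 12\right) = 1 \frac{1}{30 + 11} \left(-12\right) = 1 \cdot \frac{1}{41} \left(-12\right) = \frac{1}{41} \left(-12\right) = - \frac{12}{41}$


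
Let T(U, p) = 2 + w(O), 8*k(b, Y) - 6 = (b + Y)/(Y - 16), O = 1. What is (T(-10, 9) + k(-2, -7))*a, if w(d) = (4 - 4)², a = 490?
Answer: 126175/92 ≈ 1371.5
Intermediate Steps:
w(d) = 0 (w(d) = 0² = 0)
k(b, Y) = ¾ + (Y + b)/(8*(-16 + Y)) (k(b, Y) = ¾ + ((b + Y)/(Y - 16))/8 = ¾ + ((Y + b)/(-16 + Y))/8 = ¾ + (Y + b)/(8*(-16 + Y)))
T(U, p) = 2 (T(U, p) = 2 + 0 = 2)
(T(-10, 9) + k(-2, -7))*a = (2 + (-96 - 2 + 7*(-7))/(8*(-16 - 7)))*490 = (2 + (⅛)*(-96 - 2 - 49)/(-23))*490 = (2 + (⅛)*(-1/23)*(-147))*490 = (2 + 147/184)*490 = (515/184)*490 = 126175/92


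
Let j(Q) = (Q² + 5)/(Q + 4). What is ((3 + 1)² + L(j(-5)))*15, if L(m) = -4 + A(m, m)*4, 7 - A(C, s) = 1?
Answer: 540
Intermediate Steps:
j(Q) = (5 + Q²)/(4 + Q)
A(C, s) = 6 (A(C, s) = 7 - 1*1 = 7 - 1 = 6)
L(m) = 20 (L(m) = -4 + 6*4 = -4 + 24 = 20)
((3 + 1)² + L(j(-5)))*15 = ((3 + 1)² + 20)*15 = (4² + 20)*15 = (16 + 20)*15 = 36*15 = 540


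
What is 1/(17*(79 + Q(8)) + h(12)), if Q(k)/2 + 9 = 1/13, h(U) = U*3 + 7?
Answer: 13/14074 ≈ 0.00092369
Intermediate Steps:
h(U) = 7 + 3*U (h(U) = 3*U + 7 = 7 + 3*U)
Q(k) = -232/13 (Q(k) = -18 + 2/13 = -232/13)
1/(17*(79 + Q(8)) + h(12)) = 1/(17*(79 - 232/13) + (7 + 3*12)) = 1/(17*(795/13) + (7 + 36)) = 1/(13515/13 + 43) = 1/(14074/13) = 13/14074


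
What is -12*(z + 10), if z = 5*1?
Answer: -180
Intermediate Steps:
z = 5
-12*(z + 10) = -12*(5 + 10) = -12*15 = -180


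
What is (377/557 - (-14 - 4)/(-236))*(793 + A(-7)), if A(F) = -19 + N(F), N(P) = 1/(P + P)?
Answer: 61098565/131452 ≈ 464.80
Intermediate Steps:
N(P) = 1/(2*P)
A(F) = -19 + 1/(2*F)
(377/557 - (-14 - 4)/(-236))*(793 + A(-7)) = (377/557 - (-14 - 4)/(-236))*(793 + (-19 + (1/2)/(-7))) = (377*(1/557) - 1*(-18)*(-1/236))*(793 + (-19 + (1/2)*(-1/7))) = (377/557 + 18*(-1/236))*(793 + (-19 - 1/14)) = (377/557 - 9/118)*(793 - 267/14) = (39473/65726)*(10835/14) = 61098565/131452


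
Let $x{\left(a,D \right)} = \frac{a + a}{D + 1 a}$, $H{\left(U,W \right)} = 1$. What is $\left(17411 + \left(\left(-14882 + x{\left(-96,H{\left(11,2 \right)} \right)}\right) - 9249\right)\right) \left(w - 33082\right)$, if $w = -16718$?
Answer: $\frac{6356551680}{19} \approx 3.3456 \cdot 10^{8}$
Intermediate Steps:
$x{\left(a,D \right)} = \frac{2 a}{D + a}$
$\left(17411 + \left(\left(-14882 + x{\left(-96,H{\left(11,2 \right)} \right)}\right) - 9249\right)\right) \left(w - 33082\right) = \left(17411 - \left(24131 + \frac{192}{1 - 96}\right)\right) \left(-16718 - 33082\right) = \left(17411 - \left(24131 - \frac{192}{95}\right)\right) \left(-49800\right) = \left(17411 + \left(\left(-14882 + \frac{192}{95}\right) - 9249\right)\right) \left(-49800\right) = \left(17411 - \frac{2292253}{95}\right) \left(-49800\right) = \left(- \frac{638208}{95}\right) \left(-49800\right) = \frac{6356551680}{19}$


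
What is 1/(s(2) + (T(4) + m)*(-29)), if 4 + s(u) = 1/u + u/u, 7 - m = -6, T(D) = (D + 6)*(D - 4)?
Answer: -2/759 ≈ -0.0026350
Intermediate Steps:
T(D) = (-4 + D)*(6 + D) (T(D) = (6 + D)*(-4 + D) = (-4 + D)*(6 + D))
m = 13 (m = 7 - 1*(-6) = 7 + 6 = 13)
s(u) = -3 + 1/u (s(u) = -4 + (1/u + u/u) = -4 + (1/u + 1) = -4 + (1 + 1/u) = -3 + 1/u)
1/(s(2) + (T(4) + m)*(-29)) = 1/((-3 + 1/2) + ((-24 + 4² + 2*4) + 13)*(-29)) = 1/((-3 + ½) + ((-24 + 16 + 8) + 13)*(-29)) = 1/(-5/2 + (0 + 13)*(-29)) = 1/(-5/2 + 13*(-29)) = 1/(-5/2 - 377) = 1/(-759/2) = -2/759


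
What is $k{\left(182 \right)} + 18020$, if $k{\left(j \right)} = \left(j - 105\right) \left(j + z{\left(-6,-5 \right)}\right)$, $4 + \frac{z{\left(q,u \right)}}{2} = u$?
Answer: $30648$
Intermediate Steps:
$z{\left(q,u \right)} = -8 + 2 u$
$k{\left(j \right)} = \left(-105 + j\right) \left(-18 + j\right)$ ($k{\left(j \right)} = \left(j - 105\right) \left(j + \left(-8 + 2 \left(-5\right)\right)\right) = \left(-105 + j\right) \left(j - 18\right) = \left(-105 + j\right) \left(-18 + j\right)$)
$k{\left(182 \right)} + 18020 = \left(1890 + 182^{2} - 22386\right) + 18020 = \left(1890 + 33124 - 22386\right) + 18020 = 12628 + 18020 = 30648$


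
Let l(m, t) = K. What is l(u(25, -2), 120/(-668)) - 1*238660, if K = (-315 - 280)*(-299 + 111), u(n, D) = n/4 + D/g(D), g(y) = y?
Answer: -126800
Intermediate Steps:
u(n, D) = 1 + n/4 (u(n, D) = n/4 + D/D = n*(¼) + 1 = n/4 + 1 = 1 + n/4)
K = 111860 (K = -595*(-188) = 111860)
l(m, t) = 111860
l(u(25, -2), 120/(-668)) - 1*238660 = 111860 - 1*238660 = 111860 - 238660 = -126800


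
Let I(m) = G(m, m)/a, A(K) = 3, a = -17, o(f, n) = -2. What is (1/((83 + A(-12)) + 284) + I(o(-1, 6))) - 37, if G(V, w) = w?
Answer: -231973/6290 ≈ -36.880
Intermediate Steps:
I(m) = -m/17 (I(m) = m/(-17) = m*(-1/17) = -m/17)
(1/((83 + A(-12)) + 284) + I(o(-1, 6))) - 37 = (1/((83 + 3) + 284) - 1/17*(-2)) - 37 = (1/(86 + 284) + 2/17) - 37 = (1/370 + 2/17) - 37 = 757/6290 - 37 = -231973/6290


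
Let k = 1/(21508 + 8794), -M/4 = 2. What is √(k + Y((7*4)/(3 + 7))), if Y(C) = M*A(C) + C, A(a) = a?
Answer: I*√449922732410/151510 ≈ 4.4272*I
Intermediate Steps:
M = -8 (M = -4*2 = -8)
Y(C) = -7*C (Y(C) = -8*C + C = -7*C)
k = 1/30302 ≈ 3.3001e-5
√(k + Y((7*4)/(3 + 7))) = √(1/30302 - 7*7*4/(3 + 7)) = √(1/30302 - 196/10) = √(1/30302 - 7*14/5) = √(1/30302 - 98/5) = √(-2969591/151510) = I*√449922732410/151510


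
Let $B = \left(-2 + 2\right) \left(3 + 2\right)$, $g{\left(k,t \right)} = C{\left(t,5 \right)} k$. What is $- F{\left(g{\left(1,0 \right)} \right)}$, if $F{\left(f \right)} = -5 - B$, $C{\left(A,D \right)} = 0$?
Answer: $5$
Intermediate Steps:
$g{\left(k,t \right)} = 0$ ($g{\left(k,t \right)} = 0 k = 0$)
$B = 0$ ($B = 0 \cdot 5 = 0$)
$F{\left(f \right)} = -5$ ($F{\left(f \right)} = -5 - 0 = -5 + 0 = -5$)
$- F{\left(g{\left(1,0 \right)} \right)} = \left(-1\right) \left(-5\right) = 5$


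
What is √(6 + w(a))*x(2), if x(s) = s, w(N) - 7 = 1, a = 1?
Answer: 2*√14 ≈ 7.4833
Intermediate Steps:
w(N) = 8 (w(N) = 7 + 1 = 8)
√(6 + w(a))*x(2) = √(6 + 8)*2 = √14*2 = 2*√14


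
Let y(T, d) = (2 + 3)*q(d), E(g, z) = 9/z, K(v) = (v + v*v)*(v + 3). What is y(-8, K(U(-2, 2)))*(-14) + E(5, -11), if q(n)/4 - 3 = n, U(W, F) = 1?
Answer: -33889/11 ≈ -3080.8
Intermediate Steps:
q(n) = 12 + 4*n
K(v) = (3 + v)*(v + v²) (K(v) = (v + v²)*(3 + v) = (3 + v)*(v + v²))
y(T, d) = 60 + 20*d (y(T, d) = (2 + 3)*(12 + 4*d) = 5*(12 + 4*d) = 60 + 20*d)
y(-8, K(U(-2, 2)))*(-14) + E(5, -11) = (60 + 20*(1*(3 + 1² + 4*1)))*(-14) + 9/(-11) = (60 + 20*(1*(3 + 1 + 4)))*(-14) + 9*(-1/11) = (60 + 20*(1*8))*(-14) - 9/11 = (60 + 20*8)*(-14) - 9/11 = (60 + 160)*(-14) - 9/11 = 220*(-14) - 9/11 = -3080 - 9/11 = -33889/11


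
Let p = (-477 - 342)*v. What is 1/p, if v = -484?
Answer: 1/396396 ≈ 2.5227e-6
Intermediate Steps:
p = 396396 (p = (-477 - 342)*(-484) = -819*(-484) = 396396)
1/p = 1/396396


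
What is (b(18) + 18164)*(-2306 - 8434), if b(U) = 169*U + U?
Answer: -227945760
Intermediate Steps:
b(U) = 170*U
(b(18) + 18164)*(-2306 - 8434) = (170*18 + 18164)*(-2306 - 8434) = (3060 + 18164)*(-10740) = 21224*(-10740) = -227945760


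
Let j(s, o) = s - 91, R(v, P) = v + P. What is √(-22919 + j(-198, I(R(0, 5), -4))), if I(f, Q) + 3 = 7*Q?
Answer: 2*I*√5802 ≈ 152.34*I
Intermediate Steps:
R(v, P) = P + v
I(f, Q) = -3 + 7*Q
j(s, o) = -91 + s
√(-22919 + j(-198, I(R(0, 5), -4))) = √(-22919 + (-91 - 198)) = √(-22919 - 289) = √(-23208) = 2*I*√5802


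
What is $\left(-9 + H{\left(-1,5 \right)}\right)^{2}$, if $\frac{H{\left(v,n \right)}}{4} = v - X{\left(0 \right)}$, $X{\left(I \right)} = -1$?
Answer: $81$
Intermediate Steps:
$H{\left(v,n \right)} = 4 + 4 v$ ($H{\left(v,n \right)} = 4 \left(v - -1\right) = 4 \left(v + 1\right) = 4 \left(1 + v\right) = 4 + 4 v$)
$\left(-9 + H{\left(-1,5 \right)}\right)^{2} = \left(-9 + \left(4 + 4 \left(-1\right)\right)\right)^{2} = \left(-9 + \left(4 - 4\right)\right)^{2} = \left(-9 + 0\right)^{2} = \left(-9\right)^{2} = 81$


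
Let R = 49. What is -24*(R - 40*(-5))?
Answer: -5976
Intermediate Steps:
-24*(R - 40*(-5)) = -24*(49 - 40*(-5)) = -24*(49 + 200) = -24*249 = -5976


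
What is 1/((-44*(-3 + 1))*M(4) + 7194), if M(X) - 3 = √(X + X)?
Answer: 339/2525446 - 4*√2/1262723 ≈ 0.00012975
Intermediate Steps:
M(X) = 3 + √2*√X (M(X) = 3 + √(X + X) = 3 + √(2*X) = 3 + √2*√X)
1/((-44*(-3 + 1))*M(4) + 7194) = 1/((-44*(-3 + 1))*(3 + √2*√4) + 7194) = 1/((-44*(-2))*(3 + √2*2) + 7194) = 1/(88*(3 + 2*√2) + 7194) = 1/((264 + 176*√2) + 7194) = 1/(7458 + 176*√2)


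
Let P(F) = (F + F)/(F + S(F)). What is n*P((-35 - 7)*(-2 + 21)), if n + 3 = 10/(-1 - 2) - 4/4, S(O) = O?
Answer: -22/3 ≈ -7.3333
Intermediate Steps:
P(F) = 1 (P(F) = (F + F)/(F + F) = (2*F)/((2*F)) = (2*F)*(1/(2*F)) = 1)
n = -22/3 (n = -3 + (10/(-1 - 2) - 4/4) = -3 + (10/(-3) - 4*¼) = -3 + (10*(-⅓) - 1) = -3 + (-10/3 - 1) = -3 - 13/3 = -22/3 ≈ -7.3333)
n*P((-35 - 7)*(-2 + 21)) = -22/3*1 = -22/3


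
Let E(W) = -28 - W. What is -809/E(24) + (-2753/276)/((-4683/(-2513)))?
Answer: 12247999/1200186 ≈ 10.205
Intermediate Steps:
-809/E(24) + (-2753/276)/((-4683/(-2513))) = -809/(-28 - 1*24) + (-2753/276)/((-4683/(-2513))) = -809/(-28 - 24) + (-2753*1/276)/((-4683*(-1/2513))) = -809/(-52) - 2753/(276*669/359) = -809*(-1/52) - 2753/276*359/669 = 809/52 - 988327/184644 = 12247999/1200186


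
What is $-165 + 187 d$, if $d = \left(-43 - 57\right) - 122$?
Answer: $-41679$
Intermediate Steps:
$d = -222$ ($d = -100 - 122 = -222$)
$-165 + 187 d = -165 + 187 \left(-222\right) = -165 - 41514 = -41679$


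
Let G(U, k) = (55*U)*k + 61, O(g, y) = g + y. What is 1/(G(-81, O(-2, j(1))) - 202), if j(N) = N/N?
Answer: 1/4314 ≈ 0.00023180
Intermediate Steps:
j(N) = 1
G(U, k) = 61 + 55*U*k (G(U, k) = 55*U*k + 61 = 61 + 55*U*k)
1/(G(-81, O(-2, j(1))) - 202) = 1/((61 + 55*(-81)*(-2 + 1)) - 202) = 1/((61 + 55*(-81)*(-1)) - 202) = 1/((61 + 4455) - 202) = 1/(4516 - 202) = 1/4314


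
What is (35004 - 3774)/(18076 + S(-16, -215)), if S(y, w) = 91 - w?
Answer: 15615/9191 ≈ 1.6989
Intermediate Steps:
(35004 - 3774)/(18076 + S(-16, -215)) = (35004 - 3774)/(18076 + (91 - 1*(-215))) = 31230/(18076 + (91 + 215)) = 31230/(18076 + 306) = 31230/18382 = 31230*(1/18382) = 15615/9191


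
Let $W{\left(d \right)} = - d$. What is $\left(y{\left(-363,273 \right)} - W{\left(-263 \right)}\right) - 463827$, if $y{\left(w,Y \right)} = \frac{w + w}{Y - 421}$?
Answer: $- \frac{34342297}{74} \approx -4.6409 \cdot 10^{5}$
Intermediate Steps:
$y{\left(w,Y \right)} = \frac{2 w}{-421 + Y}$
$\left(y{\left(-363,273 \right)} - W{\left(-263 \right)}\right) - 463827 = \left(2 \left(-363\right) \frac{1}{-421 + 273} - \left(-1\right) \left(-263\right)\right) - 463827 = \left(2 \left(-363\right) \frac{1}{-148} - 263\right) - 463827 = \left(2 \left(-363\right) \left(- \frac{1}{148}\right) - 263\right) - 463827 = \left(\frac{363}{74} - 263\right) - 463827 = - \frac{19099}{74} - 463827 = - \frac{34342297}{74}$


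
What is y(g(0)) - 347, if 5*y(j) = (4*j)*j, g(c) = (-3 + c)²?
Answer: -1411/5 ≈ -282.20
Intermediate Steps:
y(j) = 4*j²/5 (y(j) = ((4*j)*j)/5 = (4*j²)/5 = 4*j²/5)
y(g(0)) - 347 = 4*((-3 + 0)²)²/5 - 347 = 4*((-3)²)²/5 - 347 = (⅘)*9² - 347 = (⅘)*81 - 347 = 324/5 - 347 = -1411/5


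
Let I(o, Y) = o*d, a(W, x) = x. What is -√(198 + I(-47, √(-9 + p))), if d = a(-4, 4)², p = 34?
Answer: -I*√554 ≈ -23.537*I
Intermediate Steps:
d = 16 (d = 4² = 16)
I(o, Y) = 16*o (I(o, Y) = o*16 = 16*o)
-√(198 + I(-47, √(-9 + p))) = -√(198 + 16*(-47)) = -√(198 - 752) = -√(-554) = -I*√554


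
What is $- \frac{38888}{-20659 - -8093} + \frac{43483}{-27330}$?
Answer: $\frac{258200831}{171714390} \approx 1.5037$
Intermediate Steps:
$- \frac{38888}{-20659 - -8093} + \frac{43483}{-27330} = - \frac{38888}{-20659 + 8093} + 43483 \left(- \frac{1}{27330}\right) = - \frac{38888}{-12566} - \frac{43483}{27330} = \left(-38888\right) \left(- \frac{1}{12566}\right) - \frac{43483}{27330} = \frac{19444}{6283} - \frac{43483}{27330} = \frac{258200831}{171714390}$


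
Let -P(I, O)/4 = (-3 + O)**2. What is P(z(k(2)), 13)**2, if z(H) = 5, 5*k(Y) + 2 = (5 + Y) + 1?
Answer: 160000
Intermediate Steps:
k(Y) = 4/5 + Y/5 (k(Y) = -2/5 + ((5 + Y) + 1)/5 = -2/5 + (6 + Y)/5 = -2/5 + (6/5 + Y/5) = 4/5 + Y/5)
P(I, O) = -4*(-3 + O)**2
P(z(k(2)), 13)**2 = (-4*(-3 + 13)**2)**2 = (-4*10**2)**2 = (-4*100)**2 = (-400)**2 = 160000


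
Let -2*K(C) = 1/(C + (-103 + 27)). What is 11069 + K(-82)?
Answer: 3497805/316 ≈ 11069.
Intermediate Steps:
K(C) = -1/(2*(-76 + C)) (K(C) = -1/(2*(C + (-103 + 27))) = -1/(2*(C - 76)) = -1/(2*(-76 + C)))
11069 + K(-82) = 11069 - 1/(-152 + 2*(-82)) = 11069 - 1/(-152 - 164) = 11069 - 1/(-316) = 11069 - 1*(-1/316) = 11069 + 1/316 = 3497805/316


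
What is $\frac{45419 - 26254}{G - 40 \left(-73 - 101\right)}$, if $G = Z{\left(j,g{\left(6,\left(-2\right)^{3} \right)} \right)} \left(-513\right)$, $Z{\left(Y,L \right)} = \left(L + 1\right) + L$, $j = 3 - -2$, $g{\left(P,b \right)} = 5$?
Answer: $\frac{19165}{1317} \approx 14.552$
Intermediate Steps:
$j = 5$ ($j = 3 + 2 = 5$)
$Z{\left(Y,L \right)} = 1 + 2 L$ ($Z{\left(Y,L \right)} = \left(1 + L\right) + L = 1 + 2 L$)
$G = -5643$ ($G = \left(1 + 2 \cdot 5\right) \left(-513\right) = \left(1 + 10\right) \left(-513\right) = 11 \left(-513\right) = -5643$)
$\frac{45419 - 26254}{G - 40 \left(-73 - 101\right)} = \frac{45419 - 26254}{-5643 - 40 \left(-73 - 101\right)} = \frac{19165}{-5643 - -6960} = \frac{19165}{-5643 + 6960} = \frac{19165}{1317}$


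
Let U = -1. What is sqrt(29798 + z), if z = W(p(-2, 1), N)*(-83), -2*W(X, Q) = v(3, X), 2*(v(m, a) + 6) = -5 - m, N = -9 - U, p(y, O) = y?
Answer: sqrt(29383) ≈ 171.41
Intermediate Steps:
N = -8 (N = -9 - 1*(-1) = -9 + 1 = -8)
v(m, a) = -17/2 - m/2 (v(m, a) = -6 + (-5 - m)/2 = -6 + (-5/2 - m/2) = -17/2 - m/2)
W(X, Q) = 5 (W(X, Q) = -(-17/2 - 1/2*3)/2 = -(-17/2 - 3/2)/2 = -1/2*(-10) = 5)
z = -415 (z = 5*(-83) = -415)
sqrt(29798 + z) = sqrt(29798 - 415) = sqrt(29383)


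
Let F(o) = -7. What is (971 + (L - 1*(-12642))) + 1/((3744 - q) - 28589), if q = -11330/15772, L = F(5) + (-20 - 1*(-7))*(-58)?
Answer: 2813439983914/195922005 ≈ 14360.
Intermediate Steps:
L = 747 (L = -7 + (-20 - 1*(-7))*(-58) = -7 + (-20 + 7)*(-58) = -7 - 13*(-58) = -7 + 754 = 747)
q = -5665/7886 (q = -11330*1/15772 = -5665/7886 ≈ -0.71836)
(971 + (L - 1*(-12642))) + 1/((3744 - q) - 28589) = (971 + (747 - 1*(-12642))) + 1/((3744 - 1*(-5665/7886)) - 28589) = (971 + (747 + 12642)) + 1/((3744 + 5665/7886) - 28589) = (971 + 13389) + 1/(29530849/7886 - 28589) = 14360 + 1/(-195922005/7886) = 14360 - 7886/195922005 = 2813439983914/195922005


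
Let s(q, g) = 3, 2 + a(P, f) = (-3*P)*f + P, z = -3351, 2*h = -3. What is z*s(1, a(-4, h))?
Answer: -10053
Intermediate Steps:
h = -3/2 (h = (1/2)*(-3) = -3/2 ≈ -1.5000)
a(P, f) = -2 + P - 3*P*f (a(P, f) = -2 + ((-3*P)*f + P) = -2 + (-3*P*f + P) = -2 + (P - 3*P*f) = -2 + P - 3*P*f)
z*s(1, a(-4, h)) = -3351*3 = -10053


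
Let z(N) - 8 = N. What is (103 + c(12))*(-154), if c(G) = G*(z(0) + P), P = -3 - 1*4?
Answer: -17710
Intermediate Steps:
z(N) = 8 + N
P = -7 (P = -3 - 4 = -7)
c(G) = G (c(G) = G*((8 + 0) - 7) = G*(8 - 7) = G*1 = G)
(103 + c(12))*(-154) = (103 + 12)*(-154) = 115*(-154) = -17710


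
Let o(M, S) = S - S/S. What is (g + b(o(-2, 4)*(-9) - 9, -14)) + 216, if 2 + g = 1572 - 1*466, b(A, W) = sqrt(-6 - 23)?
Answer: 1320 + I*sqrt(29) ≈ 1320.0 + 5.3852*I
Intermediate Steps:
o(M, S) = -1 + S (o(M, S) = S - 1*1 = S - 1 = -1 + S)
b(A, W) = I*sqrt(29) (b(A, W) = sqrt(-29) = I*sqrt(29))
g = 1104 (g = -2 + (1572 - 1*466) = -2 + (1572 - 466) = -2 + 1106 = 1104)
(g + b(o(-2, 4)*(-9) - 9, -14)) + 216 = (1104 + I*sqrt(29)) + 216 = 1320 + I*sqrt(29)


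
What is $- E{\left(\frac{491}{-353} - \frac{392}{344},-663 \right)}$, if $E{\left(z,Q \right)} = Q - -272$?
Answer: $391$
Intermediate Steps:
$E{\left(z,Q \right)} = 272 + Q$ ($E{\left(z,Q \right)} = Q + 272 = 272 + Q$)
$- E{\left(\frac{491}{-353} - \frac{392}{344},-663 \right)} = - (272 - 663) = \left(-1\right) \left(-391\right) = 391$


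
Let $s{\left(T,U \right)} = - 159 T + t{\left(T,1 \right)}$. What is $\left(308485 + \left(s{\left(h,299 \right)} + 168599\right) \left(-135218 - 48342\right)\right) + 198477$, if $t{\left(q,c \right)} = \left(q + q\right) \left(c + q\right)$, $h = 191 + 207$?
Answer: $-77630871798$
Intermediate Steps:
$h = 398$
$t{\left(q,c \right)} = 2 q \left(c + q\right)$
$s{\left(T,U \right)} = - 159 T + 2 T \left(1 + T\right)$
$\left(308485 + \left(s{\left(h,299 \right)} + 168599\right) \left(-135218 - 48342\right)\right) + 198477 = \left(308485 + \left(398 \left(-157 + 2 \cdot 398\right) + 168599\right) \left(-135218 - 48342\right)\right) + 198477 = \left(308485 + \left(398 \left(-157 + 796\right) + 168599\right) \left(-183560\right)\right) + 198477 = \left(308485 + \left(398 \cdot 639 + 168599\right) \left(-183560\right)\right) + 198477 = \left(308485 + \left(254322 + 168599\right) \left(-183560\right)\right) + 198477 = \left(308485 + 422921 \left(-183560\right)\right) + 198477 = \left(308485 - 77631378760\right) + 198477 = -77631070275 + 198477 = -77630871798$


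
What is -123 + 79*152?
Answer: 11885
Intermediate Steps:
-123 + 79*152 = -123 + 12008 = 11885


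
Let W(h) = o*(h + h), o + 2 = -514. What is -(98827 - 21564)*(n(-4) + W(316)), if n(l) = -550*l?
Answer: 25026412856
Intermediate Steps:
o = -516 (o = -2 - 514 = -516)
W(h) = -1032*h (W(h) = -516*(h + h) = -1032*h)
-(98827 - 21564)*(n(-4) + W(316)) = -(98827 - 21564)*(-550*(-4) - 1032*316) = -77263*(2200 - 326112) = -77263*(-323912) = -1*(-25026412856) = 25026412856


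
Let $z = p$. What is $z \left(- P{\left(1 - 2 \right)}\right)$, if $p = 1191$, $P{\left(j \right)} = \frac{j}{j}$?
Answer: $-1191$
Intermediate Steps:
$P{\left(j \right)} = 1$
$z = 1191$
$z \left(- P{\left(1 - 2 \right)}\right) = 1191 \left(\left(-1\right) 1\right) = 1191 \left(-1\right) = -1191$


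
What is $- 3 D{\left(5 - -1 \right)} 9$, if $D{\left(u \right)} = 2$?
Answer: $-54$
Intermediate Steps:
$- 3 D{\left(5 - -1 \right)} 9 = \left(-3\right) 2 \cdot 9 = \left(-6\right) 9 = -54$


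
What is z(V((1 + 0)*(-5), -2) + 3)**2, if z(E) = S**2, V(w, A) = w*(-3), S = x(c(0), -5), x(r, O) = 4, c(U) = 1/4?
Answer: 256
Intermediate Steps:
c(U) = 1/4
S = 4
V(w, A) = -3*w
z(E) = 16 (z(E) = 4**2 = 16)
z(V((1 + 0)*(-5), -2) + 3)**2 = 16**2 = 256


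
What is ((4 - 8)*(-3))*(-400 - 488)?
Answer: -10656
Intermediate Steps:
((4 - 8)*(-3))*(-400 - 488) = -4*(-3)*(-888) = 12*(-888) = -10656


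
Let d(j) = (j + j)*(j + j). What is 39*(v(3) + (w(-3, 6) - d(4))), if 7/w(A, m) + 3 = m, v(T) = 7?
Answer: -2132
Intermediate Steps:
w(A, m) = 7/(-3 + m)
d(j) = 4*j² (d(j) = (2*j)*(2*j) = 4*j²)
39*(v(3) + (w(-3, 6) - d(4))) = 39*(7 + (7/(-3 + 6) - 4*4²)) = 39*(7 + (7/3 - 4*16)) = 39*(7 + (7*(⅓) - 1*64)) = 39*(7 + (7/3 - 64)) = 39*(7 - 185/3) = 39*(-164/3) = -2132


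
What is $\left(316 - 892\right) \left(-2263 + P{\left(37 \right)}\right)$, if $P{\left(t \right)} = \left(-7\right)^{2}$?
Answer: $1275264$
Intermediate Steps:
$P{\left(t \right)} = 49$
$\left(316 - 892\right) \left(-2263 + P{\left(37 \right)}\right) = \left(316 - 892\right) \left(-2263 + 49\right) = \left(-576\right) \left(-2214\right) = 1275264$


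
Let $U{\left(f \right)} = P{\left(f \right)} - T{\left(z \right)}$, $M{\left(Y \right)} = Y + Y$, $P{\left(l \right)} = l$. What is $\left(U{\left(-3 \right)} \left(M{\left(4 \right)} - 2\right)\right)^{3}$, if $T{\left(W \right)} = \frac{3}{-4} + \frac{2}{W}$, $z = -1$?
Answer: $- \frac{27}{8} \approx -3.375$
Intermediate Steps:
$M{\left(Y \right)} = 2 Y$
$T{\left(W \right)} = - \frac{3}{4} + \frac{2}{W}$ ($T{\left(W \right)} = 3 \left(- \frac{1}{4}\right) + \frac{2}{W} = - \frac{3}{4} + \frac{2}{W}$)
$U{\left(f \right)} = \frac{11}{4} + f$ ($U{\left(f \right)} = f - \left(- \frac{3}{4} + \frac{2}{-1}\right) = f - \left(- \frac{3}{4} + 2 \left(-1\right)\right) = f - \left(- \frac{3}{4} - 2\right) = f - - \frac{11}{4} = f + \frac{11}{4} = \frac{11}{4} + f$)
$\left(U{\left(-3 \right)} \left(M{\left(4 \right)} - 2\right)\right)^{3} = \left(\left(\frac{11}{4} - 3\right) \left(2 \cdot 4 - 2\right)\right)^{3} = \left(- \frac{8 - 2}{4}\right)^{3} = \left(\left(- \frac{1}{4}\right) 6\right)^{3} = \left(- \frac{3}{2}\right)^{3} = - \frac{27}{8}$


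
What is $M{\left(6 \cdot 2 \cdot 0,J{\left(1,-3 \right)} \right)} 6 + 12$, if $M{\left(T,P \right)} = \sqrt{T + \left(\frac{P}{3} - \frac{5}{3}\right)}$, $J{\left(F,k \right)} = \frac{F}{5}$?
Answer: $12 + \frac{12 i \sqrt{10}}{5} \approx 12.0 + 7.5895 i$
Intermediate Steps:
$J{\left(F,k \right)} = \frac{F}{5}$ ($J{\left(F,k \right)} = F \frac{1}{5} = \frac{F}{5}$)
$M{\left(T,P \right)} = \sqrt{- \frac{5}{3} + T + \frac{P}{3}}$ ($M{\left(T,P \right)} = \sqrt{T + \left(P \frac{1}{3} - \frac{5}{3}\right)} = \sqrt{T + \left(\frac{P}{3} - \frac{5}{3}\right)} = \sqrt{T + \left(- \frac{5}{3} + \frac{P}{3}\right)} = \sqrt{- \frac{5}{3} + T + \frac{P}{3}}$)
$M{\left(6 \cdot 2 \cdot 0,J{\left(1,-3 \right)} \right)} 6 + 12 = \frac{\sqrt{-15 + 3 \cdot \frac{1}{5} \cdot 1 + 9 \cdot 6 \cdot 2 \cdot 0}}{3} \cdot 6 + 12 = \frac{\sqrt{-15 + 3 \cdot \frac{1}{5} + 9 \cdot 12 \cdot 0}}{3} \cdot 6 + 12 = \frac{\sqrt{-15 + \frac{3}{5} + 9 \cdot 0}}{3} \cdot 6 + 12 = \frac{\sqrt{-15 + \frac{3}{5} + 0}}{3} \cdot 6 + 12 = \frac{\sqrt{- \frac{72}{5}}}{3} \cdot 6 + 12 = \frac{\frac{6}{5} i \sqrt{10}}{3} \cdot 6 + 12 = \frac{2 i \sqrt{10}}{5} \cdot 6 + 12 = \frac{12 i \sqrt{10}}{5} + 12 = 12 + \frac{12 i \sqrt{10}}{5}$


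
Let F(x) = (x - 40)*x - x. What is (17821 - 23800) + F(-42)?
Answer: -2493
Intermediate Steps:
F(x) = -x + x*(-40 + x) (F(x) = (-40 + x)*x - x = x*(-40 + x) - x = -x + x*(-40 + x))
(17821 - 23800) + F(-42) = (17821 - 23800) - 42*(-41 - 42) = -5979 - 42*(-83) = -5979 + 3486 = -2493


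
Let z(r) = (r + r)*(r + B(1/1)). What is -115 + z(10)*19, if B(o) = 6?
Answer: 5965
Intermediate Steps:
z(r) = 2*r*(6 + r) (z(r) = (r + r)*(r + 6) = (2*r)*(6 + r) = 2*r*(6 + r))
-115 + z(10)*19 = -115 + (2*10*(6 + 10))*19 = -115 + (2*10*16)*19 = -115 + 320*19 = -115 + 6080 = 5965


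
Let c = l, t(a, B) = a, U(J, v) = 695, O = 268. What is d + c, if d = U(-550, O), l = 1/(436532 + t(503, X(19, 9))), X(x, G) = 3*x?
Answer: 303739326/437035 ≈ 695.00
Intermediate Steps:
l = 1/437035 (l = 1/(436532 + 503) = 1/437035 ≈ 2.2881e-6)
d = 695
c = 1/437035 ≈ 2.2881e-6
d + c = 695 + 1/437035 = 303739326/437035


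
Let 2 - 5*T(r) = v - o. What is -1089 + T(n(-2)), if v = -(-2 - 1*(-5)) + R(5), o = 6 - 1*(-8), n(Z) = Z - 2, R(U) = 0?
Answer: -5426/5 ≈ -1085.2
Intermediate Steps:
n(Z) = -2 + Z
o = 14 (o = 6 + 8 = 14)
v = -3 (v = -(-2 - 1*(-5)) + 0 = -(-2 + 5) + 0 = -1*3 + 0 = -3 + 0 = -3)
T(r) = 19/5 (T(r) = 2/5 - (-3 - 1*14)/5 = 2/5 - (-3 - 14)/5 = 2/5 - 1/5*(-17) = 2/5 + 17/5 = 19/5)
-1089 + T(n(-2)) = -1089 + 19/5 = -5426/5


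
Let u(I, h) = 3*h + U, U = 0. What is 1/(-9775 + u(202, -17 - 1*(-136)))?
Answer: -1/9418 ≈ -0.00010618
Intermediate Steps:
u(I, h) = 3*h (u(I, h) = 3*h + 0 = 3*h)
1/(-9775 + u(202, -17 - 1*(-136))) = 1/(-9775 + 3*(-17 - 1*(-136))) = 1/(-9775 + 3*(-17 + 136)) = 1/(-9775 + 3*119) = 1/(-9775 + 357) = 1/(-9418) = -1/9418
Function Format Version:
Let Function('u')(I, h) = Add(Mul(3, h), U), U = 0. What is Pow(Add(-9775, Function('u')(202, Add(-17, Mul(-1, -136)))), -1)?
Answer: Rational(-1, 9418) ≈ -0.00010618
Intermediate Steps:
Function('u')(I, h) = Mul(3, h) (Function('u')(I, h) = Add(Mul(3, h), 0) = Mul(3, h))
Pow(Add(-9775, Function('u')(202, Add(-17, Mul(-1, -136)))), -1) = Pow(Add(-9775, Mul(3, Add(-17, Mul(-1, -136)))), -1) = Pow(Add(-9775, Mul(3, Add(-17, 136))), -1) = Pow(Add(-9775, Mul(3, 119)), -1) = Pow(Add(-9775, 357), -1) = Pow(-9418, -1) = Rational(-1, 9418)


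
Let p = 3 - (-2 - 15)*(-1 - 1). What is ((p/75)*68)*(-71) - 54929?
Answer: -3970007/75 ≈ -52933.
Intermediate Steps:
p = -31 (p = 3 - (-17)*(-2) = 3 - 1*34 = 3 - 34 = -31)
((p/75)*68)*(-71) - 54929 = (-31/75*68)*(-71) - 54929 = (-31*1/75*68)*(-71) - 54929 = -31/75*68*(-71) - 54929 = -2108/75*(-71) - 54929 = 149668/75 - 54929 = -3970007/75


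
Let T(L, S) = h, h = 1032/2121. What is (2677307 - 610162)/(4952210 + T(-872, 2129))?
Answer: 1461471515/3501212814 ≈ 0.41742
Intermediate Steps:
h = 344/707 (h = 1032*(1/2121) = 344/707 ≈ 0.48656)
T(L, S) = 344/707
(2677307 - 610162)/(4952210 + T(-872, 2129)) = (2677307 - 610162)/(4952210 + 344/707) = 2067145/(3501212814/707) = 2067145*(707/3501212814) = 1461471515/3501212814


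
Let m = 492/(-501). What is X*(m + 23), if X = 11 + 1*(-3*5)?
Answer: -14708/167 ≈ -88.072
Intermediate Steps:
m = -164/167 (m = 492*(-1/501) = -164/167 ≈ -0.98204)
X = -4 (X = 11 + 1*(-15) = 11 - 15 = -4)
X*(m + 23) = -4*(-164/167 + 23) = -4*3677/167 = -14708/167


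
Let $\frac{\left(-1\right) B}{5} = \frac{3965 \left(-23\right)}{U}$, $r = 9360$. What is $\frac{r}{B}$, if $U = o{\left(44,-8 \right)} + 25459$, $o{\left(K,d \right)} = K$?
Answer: $\frac{3672432}{7015} \approx 523.51$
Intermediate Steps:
$U = 25503$ ($U = 44 + 25459 = 25503$)
$B = \frac{455975}{25503}$ ($B = - 5 \frac{3965 \left(-23\right)}{25503} = - 5 \left(\left(-91195\right) \frac{1}{25503}\right) = \left(-5\right) \left(- \frac{91195}{25503}\right) = \frac{455975}{25503} \approx 17.879$)
$\frac{r}{B} = \frac{9360}{\frac{455975}{25503}} = 9360 \cdot \frac{25503}{455975} = \frac{3672432}{7015}$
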